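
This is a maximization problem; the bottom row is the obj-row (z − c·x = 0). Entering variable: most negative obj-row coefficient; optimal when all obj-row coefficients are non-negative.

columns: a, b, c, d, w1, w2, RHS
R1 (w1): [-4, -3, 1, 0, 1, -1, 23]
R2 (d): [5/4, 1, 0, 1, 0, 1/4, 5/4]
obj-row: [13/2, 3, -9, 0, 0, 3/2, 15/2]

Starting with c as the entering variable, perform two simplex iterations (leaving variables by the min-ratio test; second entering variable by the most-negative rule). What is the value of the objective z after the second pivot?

Ratio test on column c — row 1: 23/1 = 23; row 2: entry 0 ≤ 0. Minimum is 23 at row 1 (w1 leaves); pivot element 1.
Pivot on row 1; the obj-row RHS becomes 15/2 − (-9)·23 = 429/2.
Next entering variable (most negative obj-row entry -59/2): a.
Ratio test on column a — row 1: entry -4 ≤ 0; row 2: (5/4)/(5/4) = 1. Minimum is 1 at row 2 (d leaves); pivot element 5/4.
After the second pivot the obj-row RHS is 429/2 − (-59/2)·1 = 244.

244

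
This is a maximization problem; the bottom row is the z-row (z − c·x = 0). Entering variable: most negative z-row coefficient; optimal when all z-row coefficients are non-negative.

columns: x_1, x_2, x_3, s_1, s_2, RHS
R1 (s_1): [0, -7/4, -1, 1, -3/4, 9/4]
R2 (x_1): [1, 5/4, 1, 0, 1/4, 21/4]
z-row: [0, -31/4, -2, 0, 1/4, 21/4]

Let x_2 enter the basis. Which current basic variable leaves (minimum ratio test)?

x_1

Column x_2 entries and ratios — s_1: -7/4 ≤ 0, skip; x_1: (21/4)/(5/4) = 21/5.
Smallest ratio is 21/5 in the row of x_1, so x_1 leaves.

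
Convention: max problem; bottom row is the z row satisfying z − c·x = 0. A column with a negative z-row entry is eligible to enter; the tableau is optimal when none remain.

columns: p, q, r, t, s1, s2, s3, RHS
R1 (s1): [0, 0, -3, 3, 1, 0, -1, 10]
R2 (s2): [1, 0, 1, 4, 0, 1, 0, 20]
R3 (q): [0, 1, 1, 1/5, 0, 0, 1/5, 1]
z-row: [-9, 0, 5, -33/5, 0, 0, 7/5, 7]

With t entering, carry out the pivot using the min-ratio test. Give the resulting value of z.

29

Ratio test on column t — row 1: 10/3 = 10/3; row 2: 20/4 = 5; row 3: 1/(1/5) = 5. Minimum is 10/3 at row 1 (s1 leaves); pivot element 3.
Pivot on row 1; the z-row RHS becomes 7 − (-33/5)·(10/3) = 29.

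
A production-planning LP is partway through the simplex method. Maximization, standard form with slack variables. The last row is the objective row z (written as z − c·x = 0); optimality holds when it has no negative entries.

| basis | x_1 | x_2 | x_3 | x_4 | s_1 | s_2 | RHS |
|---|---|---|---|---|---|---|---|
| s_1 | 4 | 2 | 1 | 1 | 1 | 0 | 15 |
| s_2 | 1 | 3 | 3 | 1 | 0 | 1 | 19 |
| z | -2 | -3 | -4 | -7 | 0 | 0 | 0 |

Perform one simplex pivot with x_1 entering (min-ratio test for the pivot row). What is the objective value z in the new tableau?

Ratio test on column x_1 — row 1: 15/4 = 15/4; row 2: 19/1 = 19. Minimum is 15/4 at row 1 (s_1 leaves); pivot element 4.
Pivot on row 1; the z-row RHS becomes 0 − (-2)·(15/4) = 15/2.

15/2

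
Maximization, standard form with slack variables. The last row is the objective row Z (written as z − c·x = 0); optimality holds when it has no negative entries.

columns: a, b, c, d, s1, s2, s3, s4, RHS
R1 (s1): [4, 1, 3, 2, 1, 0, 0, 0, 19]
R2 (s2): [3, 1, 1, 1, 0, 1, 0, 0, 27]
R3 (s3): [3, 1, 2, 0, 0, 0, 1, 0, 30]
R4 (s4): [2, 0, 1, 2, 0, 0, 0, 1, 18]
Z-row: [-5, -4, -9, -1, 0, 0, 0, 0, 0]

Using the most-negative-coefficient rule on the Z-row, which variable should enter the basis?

c

Negative Z-row entries: a: -5, b: -4, c: -9, d: -1.
The most negative is -9 in column c, so c enters.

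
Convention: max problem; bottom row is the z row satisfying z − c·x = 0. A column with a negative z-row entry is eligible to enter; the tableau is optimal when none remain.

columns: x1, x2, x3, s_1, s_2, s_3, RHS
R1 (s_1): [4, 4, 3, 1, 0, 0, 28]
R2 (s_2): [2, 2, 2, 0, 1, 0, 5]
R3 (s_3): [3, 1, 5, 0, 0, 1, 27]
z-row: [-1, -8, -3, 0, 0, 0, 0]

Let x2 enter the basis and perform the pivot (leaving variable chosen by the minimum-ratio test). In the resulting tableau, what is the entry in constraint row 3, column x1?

Ratio test on column x2 — row 1: 28/4 = 7; row 2: 5/2 = 5/2; row 3: 27/1 = 27. Minimum is 5/2 at row 2 (s_2 leaves); pivot element 2.
Divide row 2 by 2; eliminate column x2 from the other rows.
Row 3 update in column x1: 3 − 1·1 = 2.

2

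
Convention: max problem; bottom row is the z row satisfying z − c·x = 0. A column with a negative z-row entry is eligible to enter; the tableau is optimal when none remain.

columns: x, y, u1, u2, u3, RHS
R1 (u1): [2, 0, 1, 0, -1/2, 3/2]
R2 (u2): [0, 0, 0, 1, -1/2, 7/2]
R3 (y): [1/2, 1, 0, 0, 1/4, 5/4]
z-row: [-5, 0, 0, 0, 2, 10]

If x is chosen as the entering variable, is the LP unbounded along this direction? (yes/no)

no

Column x has positive entries in row(s) 1, 3, so the ratio test bounds it — not unbounded.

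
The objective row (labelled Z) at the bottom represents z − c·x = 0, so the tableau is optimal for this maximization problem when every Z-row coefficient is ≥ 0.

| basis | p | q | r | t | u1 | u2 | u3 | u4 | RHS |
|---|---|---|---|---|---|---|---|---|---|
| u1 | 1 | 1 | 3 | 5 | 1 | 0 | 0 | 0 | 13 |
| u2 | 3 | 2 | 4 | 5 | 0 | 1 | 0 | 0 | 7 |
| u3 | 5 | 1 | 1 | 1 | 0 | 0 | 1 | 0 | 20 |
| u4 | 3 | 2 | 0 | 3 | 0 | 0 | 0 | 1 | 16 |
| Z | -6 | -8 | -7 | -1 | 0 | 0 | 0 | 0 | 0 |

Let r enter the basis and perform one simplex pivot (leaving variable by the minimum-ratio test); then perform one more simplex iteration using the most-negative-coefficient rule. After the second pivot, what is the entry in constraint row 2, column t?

Ratio test on column r — row 1: 13/3 = 13/3; row 2: 7/4 = 7/4; row 3: 20/1 = 20; row 4: entry 0 ≤ 0. Minimum is 7/4 at row 2 (u2 leaves); pivot element 4.
Divide row 2 by 4; eliminate column r from the other rows.
Second iteration: most negative Z-row entry is -9/2 in column q, so q enters.
Ratio test on column q — row 1: entry -1/2 ≤ 0; row 2: (7/4)/(1/2) = 7/2; row 3: (73/4)/(1/2) = 73/2; row 4: 16/2 = 8. Minimum is 7/2 at row 2 (r leaves); pivot element 1/2.
Divide row 2 by 1/2; eliminate column q from the other rows.
After both pivots, the entry at constraint row 2, column t is 5/2.

5/2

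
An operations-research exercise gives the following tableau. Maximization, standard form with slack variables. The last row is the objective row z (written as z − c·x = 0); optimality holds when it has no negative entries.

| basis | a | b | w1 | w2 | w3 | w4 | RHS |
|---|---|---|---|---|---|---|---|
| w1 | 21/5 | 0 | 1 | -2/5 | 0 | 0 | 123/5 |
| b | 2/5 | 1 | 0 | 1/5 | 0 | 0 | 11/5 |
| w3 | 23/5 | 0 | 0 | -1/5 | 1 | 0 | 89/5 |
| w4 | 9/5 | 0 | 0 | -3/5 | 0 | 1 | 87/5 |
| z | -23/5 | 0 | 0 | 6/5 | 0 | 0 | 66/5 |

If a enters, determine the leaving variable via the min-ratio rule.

w3

Column a entries and ratios — w1: (123/5)/(21/5) = 41/7; b: (11/5)/(2/5) = 11/2; w3: (89/5)/(23/5) = 89/23; w4: (87/5)/(9/5) = 29/3.
Smallest ratio is 89/23 in the row of w3, so w3 leaves.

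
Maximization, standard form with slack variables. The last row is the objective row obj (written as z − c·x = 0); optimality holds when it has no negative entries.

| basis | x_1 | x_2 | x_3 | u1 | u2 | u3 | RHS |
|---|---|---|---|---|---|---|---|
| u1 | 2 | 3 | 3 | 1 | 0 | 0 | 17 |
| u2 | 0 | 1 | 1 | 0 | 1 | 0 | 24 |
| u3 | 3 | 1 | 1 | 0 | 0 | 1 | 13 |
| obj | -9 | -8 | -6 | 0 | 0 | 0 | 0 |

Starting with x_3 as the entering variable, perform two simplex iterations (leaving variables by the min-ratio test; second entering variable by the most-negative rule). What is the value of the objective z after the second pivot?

348/7

Ratio test on column x_3 — row 1: 17/3 = 17/3; row 2: 24/1 = 24; row 3: 13/1 = 13. Minimum is 17/3 at row 1 (u1 leaves); pivot element 3.
Pivot on row 1; the obj-row RHS becomes 0 − (-6)·(17/3) = 34.
Next entering variable (most negative obj-row entry -5): x_1.
Ratio test on column x_1 — row 1: (17/3)/(2/3) = 17/2; row 2: entry -2/3 ≤ 0; row 3: (22/3)/(7/3) = 22/7. Minimum is 22/7 at row 3 (u3 leaves); pivot element 7/3.
After the second pivot the obj-row RHS is 34 − (-5)·(22/7) = 348/7.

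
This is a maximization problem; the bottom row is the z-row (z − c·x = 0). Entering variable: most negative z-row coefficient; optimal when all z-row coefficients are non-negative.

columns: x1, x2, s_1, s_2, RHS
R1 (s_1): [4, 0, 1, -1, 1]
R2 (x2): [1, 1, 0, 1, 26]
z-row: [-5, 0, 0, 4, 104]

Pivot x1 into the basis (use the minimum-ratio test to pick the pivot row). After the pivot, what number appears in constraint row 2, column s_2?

5/4

Ratio test on column x1 — row 1: 1/4 = 1/4; row 2: 26/1 = 26. Minimum is 1/4 at row 1 (s_1 leaves); pivot element 4.
Divide row 1 by 4; eliminate column x1 from the other rows.
Row 2 update in column s_2: 1 − 1·(-1/4) = 5/4.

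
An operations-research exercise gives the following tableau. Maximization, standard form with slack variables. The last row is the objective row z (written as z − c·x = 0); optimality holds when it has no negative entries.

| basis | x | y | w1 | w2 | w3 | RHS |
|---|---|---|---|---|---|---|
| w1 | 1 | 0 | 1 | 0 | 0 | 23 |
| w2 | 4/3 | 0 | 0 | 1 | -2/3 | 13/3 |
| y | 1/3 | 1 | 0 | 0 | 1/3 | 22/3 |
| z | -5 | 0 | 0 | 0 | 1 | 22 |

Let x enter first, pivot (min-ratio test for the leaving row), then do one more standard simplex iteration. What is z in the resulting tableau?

Ratio test on column x — row 1: 23/1 = 23; row 2: (13/3)/(4/3) = 13/4; row 3: (22/3)/(1/3) = 22. Minimum is 13/4 at row 2 (w2 leaves); pivot element 4/3.
Pivot on row 2; the z-row RHS becomes 22 − (-5)·(13/4) = 153/4.
Next entering variable (most negative z-row entry -3/2): w3.
Ratio test on column w3 — row 1: (79/4)/(1/2) = 79/2; row 2: entry -1/2 ≤ 0; row 3: (25/4)/(1/2) = 25/2. Minimum is 25/2 at row 3 (y leaves); pivot element 1/2.
After the second pivot the z-row RHS is 153/4 − (-3/2)·(25/2) = 57.

57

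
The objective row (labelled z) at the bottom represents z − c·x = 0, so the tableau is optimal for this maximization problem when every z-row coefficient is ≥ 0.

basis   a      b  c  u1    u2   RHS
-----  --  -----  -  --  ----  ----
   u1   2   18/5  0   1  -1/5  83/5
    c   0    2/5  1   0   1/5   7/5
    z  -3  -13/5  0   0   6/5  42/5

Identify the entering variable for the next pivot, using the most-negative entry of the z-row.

a

Negative z-row entries: a: -3, b: -13/5.
The most negative is -3 in column a, so a enters.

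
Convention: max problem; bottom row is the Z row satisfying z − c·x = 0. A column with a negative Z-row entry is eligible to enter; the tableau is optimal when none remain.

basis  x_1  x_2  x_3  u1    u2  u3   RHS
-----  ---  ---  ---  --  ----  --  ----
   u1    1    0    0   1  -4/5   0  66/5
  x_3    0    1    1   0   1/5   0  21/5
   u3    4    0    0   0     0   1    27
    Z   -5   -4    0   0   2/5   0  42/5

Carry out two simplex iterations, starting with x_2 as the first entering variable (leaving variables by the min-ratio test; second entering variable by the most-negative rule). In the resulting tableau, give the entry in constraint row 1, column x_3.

0

Ratio test on column x_2 — row 1: entry 0 ≤ 0; row 2: (21/5)/1 = 21/5; row 3: entry 0 ≤ 0. Minimum is 21/5 at row 2 (x_3 leaves); pivot element 1.
Divide row 2 by 1; eliminate column x_2 from the other rows.
Second iteration: most negative Z-row entry is -5 in column x_1, so x_1 enters.
Ratio test on column x_1 — row 1: (66/5)/1 = 66/5; row 2: entry 0 ≤ 0; row 3: 27/4 = 27/4. Minimum is 27/4 at row 3 (u3 leaves); pivot element 4.
Divide row 3 by 4; eliminate column x_1 from the other rows.
After both pivots, the entry at constraint row 1, column x_3 is 0.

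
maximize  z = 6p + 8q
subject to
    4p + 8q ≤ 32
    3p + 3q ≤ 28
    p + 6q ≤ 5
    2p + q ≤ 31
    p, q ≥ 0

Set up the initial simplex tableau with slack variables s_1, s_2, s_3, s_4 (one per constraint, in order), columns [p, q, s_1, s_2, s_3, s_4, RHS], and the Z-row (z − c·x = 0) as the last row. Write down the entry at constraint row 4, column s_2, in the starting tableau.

0

Slack s_2 belongs to constraint 2; its column is the unit vector e_2, so the entry in row 4 is 0.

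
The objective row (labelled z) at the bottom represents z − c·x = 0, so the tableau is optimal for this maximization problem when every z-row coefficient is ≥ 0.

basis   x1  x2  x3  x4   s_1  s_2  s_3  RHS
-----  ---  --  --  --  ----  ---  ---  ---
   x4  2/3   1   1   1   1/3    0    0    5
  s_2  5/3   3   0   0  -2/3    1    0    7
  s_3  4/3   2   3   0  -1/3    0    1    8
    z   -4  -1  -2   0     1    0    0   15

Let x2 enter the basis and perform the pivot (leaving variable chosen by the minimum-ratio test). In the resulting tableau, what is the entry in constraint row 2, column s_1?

-2/9

Ratio test on column x2 — row 1: 5/1 = 5; row 2: 7/3 = 7/3; row 3: 8/2 = 4. Minimum is 7/3 at row 2 (s_2 leaves); pivot element 3.
Divide row 2 by 3; eliminate column x2 from the other rows.
In the new row 2, the s_1 entry is the old entry divided by the pivot: (-2/3)/3 = -2/9.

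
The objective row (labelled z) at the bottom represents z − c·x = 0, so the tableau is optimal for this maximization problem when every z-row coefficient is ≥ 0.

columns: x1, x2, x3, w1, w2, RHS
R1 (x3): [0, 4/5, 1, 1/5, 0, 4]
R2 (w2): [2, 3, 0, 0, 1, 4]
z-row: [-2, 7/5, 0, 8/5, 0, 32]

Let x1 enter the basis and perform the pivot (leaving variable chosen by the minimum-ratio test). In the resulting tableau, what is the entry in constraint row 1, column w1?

Ratio test on column x1 — row 1: entry 0 ≤ 0; row 2: 4/2 = 2. Minimum is 2 at row 2 (w2 leaves); pivot element 2.
Divide row 2 by 2; eliminate column x1 from the other rows.
Row 1 update in column w1: 1/5 − 0·0 = 1/5.

1/5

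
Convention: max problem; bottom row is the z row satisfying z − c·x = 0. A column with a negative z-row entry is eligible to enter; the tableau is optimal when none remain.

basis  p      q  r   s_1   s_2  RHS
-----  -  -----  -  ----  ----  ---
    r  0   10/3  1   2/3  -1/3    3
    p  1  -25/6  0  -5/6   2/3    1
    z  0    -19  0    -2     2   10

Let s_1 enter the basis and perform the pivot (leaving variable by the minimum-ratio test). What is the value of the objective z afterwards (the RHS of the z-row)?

Ratio test on column s_1 — row 1: 3/(2/3) = 9/2; row 2: entry -5/6 ≤ 0. Minimum is 9/2 at row 1 (r leaves); pivot element 2/3.
Pivot on row 1; the z-row RHS becomes 10 − (-2)·(9/2) = 19.

19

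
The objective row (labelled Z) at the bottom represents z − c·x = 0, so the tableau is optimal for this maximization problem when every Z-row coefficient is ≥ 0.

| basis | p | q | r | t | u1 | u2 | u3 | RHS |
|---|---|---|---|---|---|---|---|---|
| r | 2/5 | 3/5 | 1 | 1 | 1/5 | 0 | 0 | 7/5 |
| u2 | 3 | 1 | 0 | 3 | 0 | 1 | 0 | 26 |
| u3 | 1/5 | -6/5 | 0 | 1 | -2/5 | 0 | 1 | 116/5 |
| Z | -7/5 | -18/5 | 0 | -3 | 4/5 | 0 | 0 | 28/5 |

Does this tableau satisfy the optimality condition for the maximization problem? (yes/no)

The Z-row has a negative entry -18/5 in column q, so it is not optimal.

no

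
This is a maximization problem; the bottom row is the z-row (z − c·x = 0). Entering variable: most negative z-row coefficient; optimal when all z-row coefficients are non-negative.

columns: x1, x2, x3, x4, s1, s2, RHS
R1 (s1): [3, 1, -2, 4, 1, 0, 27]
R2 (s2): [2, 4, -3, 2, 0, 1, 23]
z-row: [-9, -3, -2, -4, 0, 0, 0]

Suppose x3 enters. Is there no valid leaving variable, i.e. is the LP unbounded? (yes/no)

Every constraint-row entry in column x3 is ≤ 0, so increasing x3 is unbounded.

yes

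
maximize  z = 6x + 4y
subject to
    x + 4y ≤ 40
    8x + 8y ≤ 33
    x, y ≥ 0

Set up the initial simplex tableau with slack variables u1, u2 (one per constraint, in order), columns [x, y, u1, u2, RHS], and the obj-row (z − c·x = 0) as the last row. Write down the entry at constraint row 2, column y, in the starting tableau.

Constraint 2 has coefficient 8 on y.

8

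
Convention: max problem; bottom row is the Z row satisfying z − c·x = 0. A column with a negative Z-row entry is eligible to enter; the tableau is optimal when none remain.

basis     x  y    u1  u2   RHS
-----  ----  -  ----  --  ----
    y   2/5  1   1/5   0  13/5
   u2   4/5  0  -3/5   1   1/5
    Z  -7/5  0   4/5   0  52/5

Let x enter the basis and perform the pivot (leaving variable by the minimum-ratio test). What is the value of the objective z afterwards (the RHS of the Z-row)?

Ratio test on column x — row 1: (13/5)/(2/5) = 13/2; row 2: (1/5)/(4/5) = 1/4. Minimum is 1/4 at row 2 (u2 leaves); pivot element 4/5.
Pivot on row 2; the Z-row RHS becomes 52/5 − (-7/5)·(1/4) = 43/4.

43/4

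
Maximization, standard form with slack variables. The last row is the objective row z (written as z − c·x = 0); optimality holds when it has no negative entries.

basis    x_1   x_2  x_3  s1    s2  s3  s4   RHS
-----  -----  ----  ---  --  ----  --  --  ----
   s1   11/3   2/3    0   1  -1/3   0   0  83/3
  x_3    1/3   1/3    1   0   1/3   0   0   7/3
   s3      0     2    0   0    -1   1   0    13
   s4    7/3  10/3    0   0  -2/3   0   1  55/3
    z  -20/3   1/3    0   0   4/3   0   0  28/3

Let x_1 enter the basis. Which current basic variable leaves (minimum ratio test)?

x_3

Column x_1 entries and ratios — s1: (83/3)/(11/3) = 83/11; x_3: (7/3)/(1/3) = 7; s3: 0 ≤ 0, skip; s4: (55/3)/(7/3) = 55/7.
Smallest ratio is 7 in the row of x_3, so x_3 leaves.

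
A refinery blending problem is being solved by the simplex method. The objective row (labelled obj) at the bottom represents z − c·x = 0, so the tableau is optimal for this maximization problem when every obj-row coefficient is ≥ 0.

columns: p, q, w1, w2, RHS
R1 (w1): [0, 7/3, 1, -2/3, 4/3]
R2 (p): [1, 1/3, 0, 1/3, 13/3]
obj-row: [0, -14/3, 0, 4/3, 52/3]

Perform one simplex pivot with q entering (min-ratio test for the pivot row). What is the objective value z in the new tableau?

Ratio test on column q — row 1: (4/3)/(7/3) = 4/7; row 2: (13/3)/(1/3) = 13. Minimum is 4/7 at row 1 (w1 leaves); pivot element 7/3.
Pivot on row 1; the obj-row RHS becomes 52/3 − (-14/3)·(4/7) = 20.

20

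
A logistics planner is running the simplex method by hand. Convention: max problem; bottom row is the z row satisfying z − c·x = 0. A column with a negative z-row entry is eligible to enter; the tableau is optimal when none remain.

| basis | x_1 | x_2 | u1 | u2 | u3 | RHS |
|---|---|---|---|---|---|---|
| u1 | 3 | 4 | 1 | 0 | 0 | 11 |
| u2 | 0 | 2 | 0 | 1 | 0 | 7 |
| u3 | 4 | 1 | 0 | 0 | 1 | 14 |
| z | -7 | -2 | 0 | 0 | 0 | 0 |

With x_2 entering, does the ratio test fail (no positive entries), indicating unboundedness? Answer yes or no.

no

Column x_2 has positive entries in row(s) 1, 2, 3, so the ratio test bounds it — not unbounded.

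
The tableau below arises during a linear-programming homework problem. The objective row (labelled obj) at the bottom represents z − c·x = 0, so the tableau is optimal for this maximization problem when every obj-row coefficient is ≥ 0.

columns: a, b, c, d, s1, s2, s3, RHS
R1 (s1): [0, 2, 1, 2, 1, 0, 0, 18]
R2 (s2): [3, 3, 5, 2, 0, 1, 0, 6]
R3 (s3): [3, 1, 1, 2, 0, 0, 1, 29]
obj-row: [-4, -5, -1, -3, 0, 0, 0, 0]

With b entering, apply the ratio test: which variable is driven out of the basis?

Column b entries and ratios — s1: 18/2 = 9; s2: 6/3 = 2; s3: 29/1 = 29.
Smallest ratio is 2 in the row of s2, so s2 leaves.

s2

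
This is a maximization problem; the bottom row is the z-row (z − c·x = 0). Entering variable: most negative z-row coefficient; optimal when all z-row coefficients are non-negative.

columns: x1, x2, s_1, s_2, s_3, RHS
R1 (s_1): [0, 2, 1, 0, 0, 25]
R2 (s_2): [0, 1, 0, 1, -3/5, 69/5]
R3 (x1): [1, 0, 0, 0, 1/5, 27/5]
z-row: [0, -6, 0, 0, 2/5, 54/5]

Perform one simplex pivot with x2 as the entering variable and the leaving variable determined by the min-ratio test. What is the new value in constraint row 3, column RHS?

Ratio test on column x2 — row 1: 25/2 = 25/2; row 2: (69/5)/1 = 69/5; row 3: entry 0 ≤ 0. Minimum is 25/2 at row 1 (s_1 leaves); pivot element 2.
Divide row 1 by 2; eliminate column x2 from the other rows.
Row 3 update in column RHS: 27/5 − 0·(25/2) = 27/5.

27/5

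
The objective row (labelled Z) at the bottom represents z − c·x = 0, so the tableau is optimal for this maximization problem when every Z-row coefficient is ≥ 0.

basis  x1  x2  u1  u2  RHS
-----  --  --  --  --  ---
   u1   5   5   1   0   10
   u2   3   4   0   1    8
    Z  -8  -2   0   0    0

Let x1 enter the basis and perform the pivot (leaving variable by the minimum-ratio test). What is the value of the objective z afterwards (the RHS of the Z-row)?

Ratio test on column x1 — row 1: 10/5 = 2; row 2: 8/3 = 8/3. Minimum is 2 at row 1 (u1 leaves); pivot element 5.
Pivot on row 1; the Z-row RHS becomes 0 − (-8)·2 = 16.

16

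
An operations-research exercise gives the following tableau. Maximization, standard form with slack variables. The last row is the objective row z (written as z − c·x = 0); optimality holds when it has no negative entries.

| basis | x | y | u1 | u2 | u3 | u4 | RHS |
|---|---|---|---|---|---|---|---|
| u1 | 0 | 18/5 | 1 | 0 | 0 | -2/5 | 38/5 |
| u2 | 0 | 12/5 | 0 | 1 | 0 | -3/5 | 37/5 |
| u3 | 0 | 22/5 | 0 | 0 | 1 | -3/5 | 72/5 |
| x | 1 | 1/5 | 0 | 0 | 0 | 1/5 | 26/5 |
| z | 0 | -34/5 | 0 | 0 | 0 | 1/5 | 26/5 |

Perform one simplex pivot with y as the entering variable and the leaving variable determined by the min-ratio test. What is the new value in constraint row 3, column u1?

-11/9

Ratio test on column y — row 1: (38/5)/(18/5) = 19/9; row 2: (37/5)/(12/5) = 37/12; row 3: (72/5)/(22/5) = 36/11; row 4: (26/5)/(1/5) = 26. Minimum is 19/9 at row 1 (u1 leaves); pivot element 18/5.
Divide row 1 by 18/5; eliminate column y from the other rows.
Row 3 update in column u1: 0 − (22/5)·(5/18) = -11/9.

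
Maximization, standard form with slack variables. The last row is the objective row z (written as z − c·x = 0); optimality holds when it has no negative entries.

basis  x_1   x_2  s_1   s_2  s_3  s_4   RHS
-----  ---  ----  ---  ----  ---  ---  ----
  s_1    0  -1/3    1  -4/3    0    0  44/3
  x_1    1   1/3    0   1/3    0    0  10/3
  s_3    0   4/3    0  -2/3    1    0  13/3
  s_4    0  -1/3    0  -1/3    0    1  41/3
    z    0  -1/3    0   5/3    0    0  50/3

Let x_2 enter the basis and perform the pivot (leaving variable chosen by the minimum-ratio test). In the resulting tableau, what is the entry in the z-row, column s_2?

3/2

Ratio test on column x_2 — row 1: entry -1/3 ≤ 0; row 2: (10/3)/(1/3) = 10; row 3: (13/3)/(4/3) = 13/4; row 4: entry -1/3 ≤ 0. Minimum is 13/4 at row 3 (s_3 leaves); pivot element 4/3.
Divide row 3 by 4/3; eliminate column x_2 from the other rows.
z-row update in column s_2: 5/3 − (-1/3)·(-1/2) = 3/2.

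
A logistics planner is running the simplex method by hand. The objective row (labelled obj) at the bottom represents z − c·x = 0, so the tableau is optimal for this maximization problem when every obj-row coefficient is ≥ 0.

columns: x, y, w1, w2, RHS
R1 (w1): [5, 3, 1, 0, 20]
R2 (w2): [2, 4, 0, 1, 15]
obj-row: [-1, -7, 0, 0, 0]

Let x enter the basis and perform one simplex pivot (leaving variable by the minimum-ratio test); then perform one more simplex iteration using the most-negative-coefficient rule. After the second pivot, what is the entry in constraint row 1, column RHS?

5/2

Ratio test on column x — row 1: 20/5 = 4; row 2: 15/2 = 15/2. Minimum is 4 at row 1 (w1 leaves); pivot element 5.
Divide row 1 by 5; eliminate column x from the other rows.
Second iteration: most negative obj-row entry is -32/5 in column y, so y enters.
Ratio test on column y — row 1: 4/(3/5) = 20/3; row 2: 7/(14/5) = 5/2. Minimum is 5/2 at row 2 (w2 leaves); pivot element 14/5.
Divide row 2 by 14/5; eliminate column y from the other rows.
After both pivots, the entry at constraint row 1, column RHS is 5/2.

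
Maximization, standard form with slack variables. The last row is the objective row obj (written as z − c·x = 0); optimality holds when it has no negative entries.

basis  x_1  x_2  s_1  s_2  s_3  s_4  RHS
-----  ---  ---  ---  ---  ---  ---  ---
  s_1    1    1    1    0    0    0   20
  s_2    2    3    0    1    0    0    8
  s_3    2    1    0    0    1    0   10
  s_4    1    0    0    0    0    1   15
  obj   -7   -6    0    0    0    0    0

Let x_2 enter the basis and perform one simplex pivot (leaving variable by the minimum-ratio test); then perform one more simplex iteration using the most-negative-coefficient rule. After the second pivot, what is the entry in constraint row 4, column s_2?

Ratio test on column x_2 — row 1: 20/1 = 20; row 2: 8/3 = 8/3; row 3: 10/1 = 10; row 4: entry 0 ≤ 0. Minimum is 8/3 at row 2 (s_2 leaves); pivot element 3.
Divide row 2 by 3; eliminate column x_2 from the other rows.
Second iteration: most negative obj-row entry is -3 in column x_1, so x_1 enters.
Ratio test on column x_1 — row 1: (52/3)/(1/3) = 52; row 2: (8/3)/(2/3) = 4; row 3: (22/3)/(4/3) = 11/2; row 4: 15/1 = 15. Minimum is 4 at row 2 (x_2 leaves); pivot element 2/3.
Divide row 2 by 2/3; eliminate column x_1 from the other rows.
After both pivots, the entry at constraint row 4, column s_2 is -1/2.

-1/2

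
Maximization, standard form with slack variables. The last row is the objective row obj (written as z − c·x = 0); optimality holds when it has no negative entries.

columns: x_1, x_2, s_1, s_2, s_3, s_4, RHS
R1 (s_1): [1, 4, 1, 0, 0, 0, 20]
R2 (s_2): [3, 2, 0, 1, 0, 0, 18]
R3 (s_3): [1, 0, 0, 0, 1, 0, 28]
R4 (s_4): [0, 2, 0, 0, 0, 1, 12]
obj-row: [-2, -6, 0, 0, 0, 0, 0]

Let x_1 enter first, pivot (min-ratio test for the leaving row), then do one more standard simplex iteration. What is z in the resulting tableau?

158/5

Ratio test on column x_1 — row 1: 20/1 = 20; row 2: 18/3 = 6; row 3: 28/1 = 28; row 4: entry 0 ≤ 0. Minimum is 6 at row 2 (s_2 leaves); pivot element 3.
Pivot on row 2; the obj-row RHS becomes 0 − (-2)·6 = 12.
Next entering variable (most negative obj-row entry -14/3): x_2.
Ratio test on column x_2 — row 1: 14/(10/3) = 21/5; row 2: 6/(2/3) = 9; row 3: entry -2/3 ≤ 0; row 4: 12/2 = 6. Minimum is 21/5 at row 1 (s_1 leaves); pivot element 10/3.
After the second pivot the obj-row RHS is 12 − (-14/3)·(21/5) = 158/5.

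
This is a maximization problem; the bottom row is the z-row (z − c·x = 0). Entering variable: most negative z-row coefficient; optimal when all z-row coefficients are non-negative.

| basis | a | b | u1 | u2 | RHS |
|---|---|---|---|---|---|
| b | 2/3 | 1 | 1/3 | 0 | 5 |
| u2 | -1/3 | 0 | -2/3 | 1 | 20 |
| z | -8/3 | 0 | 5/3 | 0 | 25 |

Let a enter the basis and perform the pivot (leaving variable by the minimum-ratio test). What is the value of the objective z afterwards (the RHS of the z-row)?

45

Ratio test on column a — row 1: 5/(2/3) = 15/2; row 2: entry -1/3 ≤ 0. Minimum is 15/2 at row 1 (b leaves); pivot element 2/3.
Pivot on row 1; the z-row RHS becomes 25 − (-8/3)·(15/2) = 45.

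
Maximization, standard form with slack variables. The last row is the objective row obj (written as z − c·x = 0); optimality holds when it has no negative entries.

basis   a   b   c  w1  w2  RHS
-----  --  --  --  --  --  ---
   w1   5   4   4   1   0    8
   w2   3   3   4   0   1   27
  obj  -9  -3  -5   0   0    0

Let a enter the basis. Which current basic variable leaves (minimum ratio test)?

w1

Column a entries and ratios — w1: 8/5 = 8/5; w2: 27/3 = 9.
Smallest ratio is 8/5 in the row of w1, so w1 leaves.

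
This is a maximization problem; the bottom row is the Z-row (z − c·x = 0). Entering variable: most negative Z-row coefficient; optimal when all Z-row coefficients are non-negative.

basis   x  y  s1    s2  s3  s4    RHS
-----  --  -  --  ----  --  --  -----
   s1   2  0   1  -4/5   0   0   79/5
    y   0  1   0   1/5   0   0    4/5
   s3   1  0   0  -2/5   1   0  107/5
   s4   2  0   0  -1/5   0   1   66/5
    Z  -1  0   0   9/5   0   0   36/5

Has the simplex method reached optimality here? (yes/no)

no

The Z-row has a negative entry -1 in column x, so it is not optimal.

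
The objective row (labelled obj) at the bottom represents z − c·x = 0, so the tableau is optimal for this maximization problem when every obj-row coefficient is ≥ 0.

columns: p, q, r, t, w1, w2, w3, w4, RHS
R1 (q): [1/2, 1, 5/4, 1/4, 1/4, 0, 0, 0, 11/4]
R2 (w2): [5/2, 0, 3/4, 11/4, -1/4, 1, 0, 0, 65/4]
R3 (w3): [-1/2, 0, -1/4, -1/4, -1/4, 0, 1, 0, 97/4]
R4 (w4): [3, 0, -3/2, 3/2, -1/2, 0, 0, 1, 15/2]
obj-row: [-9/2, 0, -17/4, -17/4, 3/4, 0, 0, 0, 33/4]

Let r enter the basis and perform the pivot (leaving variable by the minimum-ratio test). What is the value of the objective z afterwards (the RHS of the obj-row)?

Ratio test on column r — row 1: (11/4)/(5/4) = 11/5; row 2: (65/4)/(3/4) = 65/3; row 3: entry -1/4 ≤ 0; row 4: entry -3/2 ≤ 0. Minimum is 11/5 at row 1 (q leaves); pivot element 5/4.
Pivot on row 1; the obj-row RHS becomes 33/4 − (-17/4)·(11/5) = 88/5.

88/5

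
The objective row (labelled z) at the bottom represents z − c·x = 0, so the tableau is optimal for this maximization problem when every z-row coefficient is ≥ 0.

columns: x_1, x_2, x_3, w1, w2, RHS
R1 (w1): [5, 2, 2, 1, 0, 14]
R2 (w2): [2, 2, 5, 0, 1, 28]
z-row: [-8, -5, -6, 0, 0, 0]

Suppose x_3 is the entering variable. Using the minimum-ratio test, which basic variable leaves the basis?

w2

Column x_3 entries and ratios — w1: 14/2 = 7; w2: 28/5 = 28/5.
Smallest ratio is 28/5 in the row of w2, so w2 leaves.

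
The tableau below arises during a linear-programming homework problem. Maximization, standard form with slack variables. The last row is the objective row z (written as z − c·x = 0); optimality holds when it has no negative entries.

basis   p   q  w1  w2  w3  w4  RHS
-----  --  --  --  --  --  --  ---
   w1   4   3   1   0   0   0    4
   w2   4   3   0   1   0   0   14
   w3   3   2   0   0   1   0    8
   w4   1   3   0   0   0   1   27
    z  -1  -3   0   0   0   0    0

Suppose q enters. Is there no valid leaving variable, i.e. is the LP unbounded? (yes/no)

no

Column q has positive entries in row(s) 1, 2, 3, 4, so the ratio test bounds it — not unbounded.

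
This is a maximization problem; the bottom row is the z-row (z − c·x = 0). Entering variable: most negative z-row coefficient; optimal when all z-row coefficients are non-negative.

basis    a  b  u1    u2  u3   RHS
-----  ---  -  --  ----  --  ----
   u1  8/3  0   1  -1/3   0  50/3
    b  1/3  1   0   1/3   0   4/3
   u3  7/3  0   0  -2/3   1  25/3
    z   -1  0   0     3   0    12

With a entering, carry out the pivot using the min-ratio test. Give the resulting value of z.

109/7

Ratio test on column a — row 1: (50/3)/(8/3) = 25/4; row 2: (4/3)/(1/3) = 4; row 3: (25/3)/(7/3) = 25/7. Minimum is 25/7 at row 3 (u3 leaves); pivot element 7/3.
Pivot on row 3; the z-row RHS becomes 12 − (-1)·(25/7) = 109/7.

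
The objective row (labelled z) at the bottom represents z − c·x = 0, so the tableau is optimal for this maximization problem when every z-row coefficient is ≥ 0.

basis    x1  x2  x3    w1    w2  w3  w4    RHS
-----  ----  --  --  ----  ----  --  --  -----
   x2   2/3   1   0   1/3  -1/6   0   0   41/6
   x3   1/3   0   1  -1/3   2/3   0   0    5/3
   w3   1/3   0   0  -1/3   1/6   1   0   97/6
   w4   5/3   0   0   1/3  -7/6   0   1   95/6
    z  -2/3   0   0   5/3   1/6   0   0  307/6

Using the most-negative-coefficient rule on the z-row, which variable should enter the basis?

x1

Negative z-row entries: x1: -2/3.
The most negative is -2/3 in column x1, so x1 enters.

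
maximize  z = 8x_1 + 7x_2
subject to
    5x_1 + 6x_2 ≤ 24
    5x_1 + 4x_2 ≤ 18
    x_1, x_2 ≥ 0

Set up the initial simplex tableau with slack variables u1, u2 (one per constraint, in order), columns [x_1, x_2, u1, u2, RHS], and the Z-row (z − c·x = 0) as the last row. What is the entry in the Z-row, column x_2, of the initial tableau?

The Z-row carries the negated objective coefficients: the x_2 entry is -7.

-7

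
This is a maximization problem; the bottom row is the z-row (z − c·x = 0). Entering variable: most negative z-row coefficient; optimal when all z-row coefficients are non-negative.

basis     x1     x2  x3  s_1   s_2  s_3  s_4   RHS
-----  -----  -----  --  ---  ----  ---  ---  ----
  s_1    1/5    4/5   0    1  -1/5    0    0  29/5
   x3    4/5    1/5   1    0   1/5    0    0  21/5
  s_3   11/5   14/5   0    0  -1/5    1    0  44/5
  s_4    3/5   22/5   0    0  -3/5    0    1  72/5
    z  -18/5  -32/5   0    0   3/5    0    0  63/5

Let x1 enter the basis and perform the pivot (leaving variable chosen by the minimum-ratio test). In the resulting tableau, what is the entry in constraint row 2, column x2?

Ratio test on column x1 — row 1: (29/5)/(1/5) = 29; row 2: (21/5)/(4/5) = 21/4; row 3: (44/5)/(11/5) = 4; row 4: (72/5)/(3/5) = 24. Minimum is 4 at row 3 (s_3 leaves); pivot element 11/5.
Divide row 3 by 11/5; eliminate column x1 from the other rows.
Row 2 update in column x2: 1/5 − (4/5)·(14/11) = -9/11.

-9/11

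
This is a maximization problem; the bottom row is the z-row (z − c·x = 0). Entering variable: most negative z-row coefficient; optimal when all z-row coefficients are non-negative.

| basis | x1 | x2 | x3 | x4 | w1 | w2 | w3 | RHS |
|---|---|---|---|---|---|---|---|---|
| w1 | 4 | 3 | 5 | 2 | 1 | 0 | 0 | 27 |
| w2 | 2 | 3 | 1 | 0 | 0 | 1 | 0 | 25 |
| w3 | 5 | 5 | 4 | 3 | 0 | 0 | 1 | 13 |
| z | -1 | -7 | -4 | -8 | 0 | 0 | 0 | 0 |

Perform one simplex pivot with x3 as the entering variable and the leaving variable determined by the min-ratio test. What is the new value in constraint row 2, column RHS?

87/4

Ratio test on column x3 — row 1: 27/5 = 27/5; row 2: 25/1 = 25; row 3: 13/4 = 13/4. Minimum is 13/4 at row 3 (w3 leaves); pivot element 4.
Divide row 3 by 4; eliminate column x3 from the other rows.
Row 2 update in column RHS: 25 − 1·(13/4) = 87/4.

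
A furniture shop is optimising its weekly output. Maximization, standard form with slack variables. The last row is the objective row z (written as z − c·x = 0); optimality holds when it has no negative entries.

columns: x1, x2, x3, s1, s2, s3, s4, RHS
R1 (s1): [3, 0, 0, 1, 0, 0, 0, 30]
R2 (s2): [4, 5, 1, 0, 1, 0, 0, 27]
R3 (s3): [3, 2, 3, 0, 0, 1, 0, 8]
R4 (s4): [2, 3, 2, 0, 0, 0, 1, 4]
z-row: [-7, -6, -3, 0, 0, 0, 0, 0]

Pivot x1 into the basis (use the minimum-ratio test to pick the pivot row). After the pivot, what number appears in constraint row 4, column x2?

Ratio test on column x1 — row 1: 30/3 = 10; row 2: 27/4 = 27/4; row 3: 8/3 = 8/3; row 4: 4/2 = 2. Minimum is 2 at row 4 (s4 leaves); pivot element 2.
Divide row 4 by 2; eliminate column x1 from the other rows.
In the new row 4, the x2 entry is the old entry divided by the pivot: 3/2 = 3/2.

3/2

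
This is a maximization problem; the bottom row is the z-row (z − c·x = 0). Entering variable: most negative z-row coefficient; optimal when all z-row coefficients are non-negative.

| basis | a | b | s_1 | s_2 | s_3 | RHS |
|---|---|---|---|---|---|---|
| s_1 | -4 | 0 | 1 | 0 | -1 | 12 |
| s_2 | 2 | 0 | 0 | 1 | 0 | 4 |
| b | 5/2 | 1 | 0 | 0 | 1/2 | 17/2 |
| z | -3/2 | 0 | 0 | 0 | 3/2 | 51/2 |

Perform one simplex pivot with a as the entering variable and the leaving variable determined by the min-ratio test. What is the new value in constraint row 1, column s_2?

2

Ratio test on column a — row 1: entry -4 ≤ 0; row 2: 4/2 = 2; row 3: (17/2)/(5/2) = 17/5. Minimum is 2 at row 2 (s_2 leaves); pivot element 2.
Divide row 2 by 2; eliminate column a from the other rows.
Row 1 update in column s_2: 0 − (-4)·(1/2) = 2.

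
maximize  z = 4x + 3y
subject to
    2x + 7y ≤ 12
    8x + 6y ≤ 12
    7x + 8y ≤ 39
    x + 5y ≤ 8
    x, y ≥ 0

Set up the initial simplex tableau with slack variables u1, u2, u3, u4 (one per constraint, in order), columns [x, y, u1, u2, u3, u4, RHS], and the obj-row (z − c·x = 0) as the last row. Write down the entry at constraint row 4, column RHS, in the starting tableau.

The RHS of constraint 4 is b_4 = 8.

8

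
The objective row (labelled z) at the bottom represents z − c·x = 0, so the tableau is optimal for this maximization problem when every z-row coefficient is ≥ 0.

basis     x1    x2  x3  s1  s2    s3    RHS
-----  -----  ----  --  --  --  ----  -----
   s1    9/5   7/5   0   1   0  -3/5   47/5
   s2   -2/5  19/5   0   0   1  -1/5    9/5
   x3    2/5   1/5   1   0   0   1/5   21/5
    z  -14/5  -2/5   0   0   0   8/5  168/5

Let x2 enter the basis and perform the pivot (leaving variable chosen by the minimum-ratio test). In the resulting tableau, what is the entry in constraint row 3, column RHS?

Ratio test on column x2 — row 1: (47/5)/(7/5) = 47/7; row 2: (9/5)/(19/5) = 9/19; row 3: (21/5)/(1/5) = 21. Minimum is 9/19 at row 2 (s2 leaves); pivot element 19/5.
Divide row 2 by 19/5; eliminate column x2 from the other rows.
Row 3 update in column RHS: 21/5 − (1/5)·(9/19) = 78/19.

78/19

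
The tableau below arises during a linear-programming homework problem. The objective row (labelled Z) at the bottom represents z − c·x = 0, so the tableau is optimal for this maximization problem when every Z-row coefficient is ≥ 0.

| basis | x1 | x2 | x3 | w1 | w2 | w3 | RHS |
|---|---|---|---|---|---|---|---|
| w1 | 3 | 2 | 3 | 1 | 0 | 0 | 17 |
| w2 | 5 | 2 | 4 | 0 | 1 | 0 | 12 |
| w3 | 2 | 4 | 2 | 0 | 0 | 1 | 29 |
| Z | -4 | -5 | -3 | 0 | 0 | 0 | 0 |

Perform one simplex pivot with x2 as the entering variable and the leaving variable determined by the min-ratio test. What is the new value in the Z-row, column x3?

7

Ratio test on column x2 — row 1: 17/2 = 17/2; row 2: 12/2 = 6; row 3: 29/4 = 29/4. Minimum is 6 at row 2 (w2 leaves); pivot element 2.
Divide row 2 by 2; eliminate column x2 from the other rows.
Z-row update in column x3: -3 − (-5)·2 = 7.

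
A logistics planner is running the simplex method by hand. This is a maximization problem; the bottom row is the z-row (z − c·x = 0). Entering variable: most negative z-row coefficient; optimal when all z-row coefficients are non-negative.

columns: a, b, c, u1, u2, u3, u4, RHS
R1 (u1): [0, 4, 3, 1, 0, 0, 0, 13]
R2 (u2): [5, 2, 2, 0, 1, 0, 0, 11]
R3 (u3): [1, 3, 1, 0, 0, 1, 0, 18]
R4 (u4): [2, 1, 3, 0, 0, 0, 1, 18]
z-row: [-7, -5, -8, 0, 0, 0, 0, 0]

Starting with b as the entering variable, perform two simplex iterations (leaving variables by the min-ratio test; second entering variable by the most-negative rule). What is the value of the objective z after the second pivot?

Ratio test on column b — row 1: 13/4 = 13/4; row 2: 11/2 = 11/2; row 3: 18/3 = 6; row 4: 18/1 = 18. Minimum is 13/4 at row 1 (u1 leaves); pivot element 4.
Pivot on row 1; the z-row RHS becomes 0 − (-5)·(13/4) = 65/4.
Next entering variable (most negative z-row entry -7): a.
Ratio test on column a — row 1: entry 0 ≤ 0; row 2: (9/2)/5 = 9/10; row 3: (33/4)/1 = 33/4; row 4: (59/4)/2 = 59/8. Minimum is 9/10 at row 2 (u2 leaves); pivot element 5.
After the second pivot the z-row RHS is 65/4 − (-7)·(9/10) = 451/20.

451/20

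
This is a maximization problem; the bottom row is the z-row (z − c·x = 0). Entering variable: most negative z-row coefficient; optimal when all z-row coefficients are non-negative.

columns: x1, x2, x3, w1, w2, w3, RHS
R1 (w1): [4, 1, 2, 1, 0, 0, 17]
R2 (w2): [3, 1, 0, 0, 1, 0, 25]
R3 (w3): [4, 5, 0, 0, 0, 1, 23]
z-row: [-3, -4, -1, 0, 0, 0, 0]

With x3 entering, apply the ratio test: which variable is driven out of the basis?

w1

Column x3 entries and ratios — w1: 17/2 = 17/2; w2: 0 ≤ 0, skip; w3: 0 ≤ 0, skip.
Smallest ratio is 17/2 in the row of w1, so w1 leaves.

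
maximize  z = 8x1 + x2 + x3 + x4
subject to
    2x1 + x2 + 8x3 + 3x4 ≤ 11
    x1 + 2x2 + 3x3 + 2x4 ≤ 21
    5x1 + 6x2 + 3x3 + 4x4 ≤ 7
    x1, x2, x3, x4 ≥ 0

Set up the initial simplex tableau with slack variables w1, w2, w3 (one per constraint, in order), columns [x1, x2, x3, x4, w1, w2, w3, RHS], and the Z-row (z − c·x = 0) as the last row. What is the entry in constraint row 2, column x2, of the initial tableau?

2

Constraint 2 has coefficient 2 on x2.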